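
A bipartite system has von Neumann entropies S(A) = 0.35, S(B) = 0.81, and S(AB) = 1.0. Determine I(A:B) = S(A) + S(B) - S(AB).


I(A:B) = S(A) + S(B) - S(AB)
= 0.35 + 0.81 - 1.0
= 0.1600

0.1600


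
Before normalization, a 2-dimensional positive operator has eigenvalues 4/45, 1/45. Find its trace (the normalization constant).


tr(M) = sum of eigenvalues
= 4/45 + 1/45
= 5/45
= 0.1111

0.1111


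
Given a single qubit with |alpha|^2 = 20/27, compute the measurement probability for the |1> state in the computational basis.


|alpha|^2 = 20/27 = 0.7407
|beta|^2 = 1 - 20/27 = 7/27 = 0.2593
P(|1>) = |beta|^2 = 0.2593

0.2593


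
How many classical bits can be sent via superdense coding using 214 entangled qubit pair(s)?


Superdense coding allows 2 classical bits per shared entangled pair.
214 pair(s) -> 2 * 214 = 428 classical bits

428


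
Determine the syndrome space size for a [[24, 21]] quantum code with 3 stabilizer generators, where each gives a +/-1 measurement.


Each stabilizer generator gives a binary (+1 or -1) measurement outcome.
With 3 independent generators:
Total syndromes = 2^3
= 8

8


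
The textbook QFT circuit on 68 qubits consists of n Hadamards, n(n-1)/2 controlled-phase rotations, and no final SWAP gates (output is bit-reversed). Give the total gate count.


Hadamard gates: 68
Controlled rotations: n*(n-1)/2 = 68*67/2 = 2278
SWAP gates: 0 (omitted)
Total = 68 + 2278
= 2346

2346


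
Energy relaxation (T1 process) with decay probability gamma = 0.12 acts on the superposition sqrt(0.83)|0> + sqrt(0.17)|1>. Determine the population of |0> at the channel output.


For amplitude damping with parameter gamma on state sqrt(a)|0> + sqrt(b)|1>:
alpha^2 = 0.83, beta^2 = 0.17
P(|0>) = alpha^2 + gamma * beta^2
= 0.83 + 0.12 * 0.17
= 0.83 + 0.0204
= 0.8504

0.8504


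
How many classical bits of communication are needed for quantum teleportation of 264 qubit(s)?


Quantum teleportation requires 2 classical bits per qubit teleported.
264 qubit(s) -> 2 * 264 = 528 classical bits

528


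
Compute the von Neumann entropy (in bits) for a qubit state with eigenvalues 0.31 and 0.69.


S = -p*log2(p) - (1-p)*log2(1-p)
p = 0.3100, 1-p = 0.6900
= -0.3100 * log2(0.3100) - 0.6900 * log2(0.6900)
= -(-0.5238) - (-0.3694)
= 0.8932

0.8932


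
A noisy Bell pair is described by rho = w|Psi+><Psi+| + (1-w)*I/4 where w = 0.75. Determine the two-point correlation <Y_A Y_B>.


|Psi+> = (|01> + |10>)/sqrt(2)
For the pure Bell state, <Y_A Y_B> = +1 (Bell-state Pauli correlator).
The maximally-mixed part I/4 has tr(I/4 * P tensor P) = 0 for any traceless Pauli P.
So <Y_A Y_B>_rho = w * (+1) + (1 - w) * 0
= 0.75 * (+1)
= 0.7500

0.7500


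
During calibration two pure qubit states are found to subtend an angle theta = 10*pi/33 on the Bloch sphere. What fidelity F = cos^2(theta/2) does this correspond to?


For states separated by angle theta on Bloch sphere:
F = cos^2(theta/2)
theta = 10*pi/33 = 0.9520
theta/2 = 0.4760
cos(theta/2) = 0.8888
F = 0.7900

0.7900


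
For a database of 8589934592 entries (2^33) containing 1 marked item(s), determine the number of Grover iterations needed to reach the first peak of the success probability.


After j Grover iterations the success probability is P(j) = sin^2((2j+1)*theta), where sin(theta) = sqrt(k/N).
N = 2^33 = 8589934592, k = 1
sin(theta) = sqrt(k/N) = 1.078959322e-05
theta = arcsin(sqrt(k/N)) = 1.078959322e-05 rad
P(j) reaches its first maximum when (2j+1)*theta is as close as possible to pi/2, i.e. j = round(pi/(4*theta) - 1/2).
pi/(4*theta) - 1/2 = 72791.6941
(For comparison, the common estimate pi/4 * sqrt(N/k) = 72792.1941; the exact maximiser is used here.)
Optimal iterations = 72792

72792


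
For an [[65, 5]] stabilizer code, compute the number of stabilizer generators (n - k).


For an [[n,k]] stabilizer code:
Number of stabilizer generators = n - k
= 65 - 5
= 60

60


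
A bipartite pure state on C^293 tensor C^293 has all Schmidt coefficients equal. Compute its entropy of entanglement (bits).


For a maximally entangled state in d x d:
S = log2(d) = log2(293)
= 8.1948

8.1948


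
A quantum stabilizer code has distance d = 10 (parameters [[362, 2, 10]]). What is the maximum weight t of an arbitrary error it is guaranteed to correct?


Code parameters: [[362, 2, 10]], distance d = 10.
Number of correctable errors = floor((d-1)/2)
= floor((10 - 1)/2)
= floor(9/2)
= 4

4


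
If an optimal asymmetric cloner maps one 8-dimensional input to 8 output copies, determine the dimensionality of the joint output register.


Output space = H^(tensor 8) where dim(H) = 8
dim = 8^8
= 64 (after 2 factors)
= 512 (after 3 factors)
= 4096 (after 4 factors)
= 32768 (after 5 factors)
= 262144 (after 6 factors)
= 2097152 (after 7 factors)
= 16777216 (after 8 factors)
= 16777216

16777216


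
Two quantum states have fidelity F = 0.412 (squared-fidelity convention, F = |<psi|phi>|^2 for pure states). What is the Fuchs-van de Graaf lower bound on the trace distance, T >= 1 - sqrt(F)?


Fuchs-van de Graaf (squared-fidelity convention): 1 - sqrt(F) <= T <= sqrt(1 - F).
Lower bound: T >= 1 - sqrt(F)
sqrt(F) = sqrt(0.412) = 0.6419
T >= 1 - 0.6419
T >= 0.3581

0.3581


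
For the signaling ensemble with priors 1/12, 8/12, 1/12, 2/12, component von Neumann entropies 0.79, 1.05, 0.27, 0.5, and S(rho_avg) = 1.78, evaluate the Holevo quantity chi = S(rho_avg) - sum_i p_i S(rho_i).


chi = S(rho) - sum_i p_i * S(rho_i)
Weighted entropy = 1/12 * 0.79 + 8/12 * 1.05 + 1/12 * 0.27 + 2/12 * 0.5
= 0.8717
chi = 1.78 - 0.8717
= 0.9083

0.9083


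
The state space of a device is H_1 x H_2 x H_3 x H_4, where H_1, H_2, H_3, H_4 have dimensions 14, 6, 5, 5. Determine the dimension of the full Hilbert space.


dim(H_1 x H_2 x H_3 x H_4) = 14 * 6 * 5 * 5
= 84 * 5 * 5
= 420 * 5
= 2100

2100


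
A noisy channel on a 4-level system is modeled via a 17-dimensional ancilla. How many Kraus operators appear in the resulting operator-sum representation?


Tracing out the environment in an orthonormal basis {|i>_E} gives Kraus operators K_i = <i|_E U |0>_E.
Number of Kraus operators = dim(H_env) = d_env
= 17

17


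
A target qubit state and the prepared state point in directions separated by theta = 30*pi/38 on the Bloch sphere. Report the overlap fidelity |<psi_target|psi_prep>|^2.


For states separated by angle theta on Bloch sphere:
F = cos^2(theta/2)
theta = 30*pi/38 = 2.4802
theta/2 = 1.2401
cos(theta/2) = 0.3247
F = 0.1054

0.1054


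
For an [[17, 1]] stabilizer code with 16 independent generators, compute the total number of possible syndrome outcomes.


Each stabilizer generator gives a binary (+1 or -1) measurement outcome.
With 16 independent generators:
Total syndromes = 2^16
= 65536

65536


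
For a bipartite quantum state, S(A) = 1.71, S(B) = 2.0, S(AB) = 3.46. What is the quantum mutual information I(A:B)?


I(A:B) = S(A) + S(B) - S(AB)
= 1.71 + 2.0 - 3.46
= 0.2500

0.2500


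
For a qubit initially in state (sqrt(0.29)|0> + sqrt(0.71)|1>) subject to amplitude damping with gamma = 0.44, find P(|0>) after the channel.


For amplitude damping with parameter gamma on state sqrt(a)|0> + sqrt(b)|1>:
alpha^2 = 0.29, beta^2 = 0.71
P(|0>) = alpha^2 + gamma * beta^2
= 0.29 + 0.44 * 0.71
= 0.29 + 0.3124
= 0.6024

0.6024


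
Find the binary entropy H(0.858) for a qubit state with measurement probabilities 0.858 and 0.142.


S = -p*log2(p) - (1-p)*log2(1-p)
p = 0.8580, 1-p = 0.1420
= -0.8580 * log2(0.8580) - 0.1420 * log2(0.1420)
= -(-0.1896) - (-0.3999)
= 0.5895

0.5895


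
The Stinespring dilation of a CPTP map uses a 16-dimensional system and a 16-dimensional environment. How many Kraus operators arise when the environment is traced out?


Tracing out the environment in an orthonormal basis {|i>_E} gives Kraus operators K_i = <i|_E U |0>_E.
Number of Kraus operators = dim(H_env) = d_env
= 16

16


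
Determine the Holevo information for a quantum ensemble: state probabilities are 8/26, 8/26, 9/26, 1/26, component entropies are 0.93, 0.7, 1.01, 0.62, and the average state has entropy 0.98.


chi = S(rho) - sum_i p_i * S(rho_i)
Weighted entropy = 8/26 * 0.93 + 8/26 * 0.7 + 9/26 * 1.01 + 1/26 * 0.62
= 0.8750
chi = 0.98 - 0.8750
= 0.1050

0.1050


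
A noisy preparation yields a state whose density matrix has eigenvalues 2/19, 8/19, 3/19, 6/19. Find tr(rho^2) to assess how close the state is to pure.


tr(rho^2) = sum of eigenvalues squared
= (2/19)^2 + (8/19)^2 + (3/19)^2 + (6/19)^2
= (4 + 64 + 9 + 36) / 361
= 113/361
= 0.3130

0.3130


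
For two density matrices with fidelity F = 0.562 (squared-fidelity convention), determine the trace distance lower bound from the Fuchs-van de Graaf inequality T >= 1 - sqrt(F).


Fuchs-van de Graaf (squared-fidelity convention): 1 - sqrt(F) <= T <= sqrt(1 - F).
Lower bound: T >= 1 - sqrt(F)
sqrt(F) = sqrt(0.562) = 0.7497
T >= 1 - 0.7497
T >= 0.2503

0.2503


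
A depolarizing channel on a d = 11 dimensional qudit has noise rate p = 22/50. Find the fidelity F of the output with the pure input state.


F = (1-p) + p/d
= (1 - 0.4400) + 0.4400/11
= 0.5600 + 0.0400
= 0.6000

0.6000


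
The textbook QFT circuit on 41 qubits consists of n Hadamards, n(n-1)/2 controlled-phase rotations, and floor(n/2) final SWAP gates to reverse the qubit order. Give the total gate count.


Hadamard gates: 41
Controlled rotations: n*(n-1)/2 = 41*40/2 = 820
SWAP gates: floor(n/2) = floor(41/2) = 20
Total = 41 + 820 + 20
= 881

881


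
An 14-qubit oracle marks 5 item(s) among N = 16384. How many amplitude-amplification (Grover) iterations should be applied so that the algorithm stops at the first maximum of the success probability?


After j Grover iterations the success probability is P(j) = sin^2((2j+1)*theta), where sin(theta) = sqrt(k/N).
N = 2^14 = 16384, k = 5
sin(theta) = sqrt(k/N) = 0.01746928107
theta = arcsin(sqrt(k/N)) = 0.01747016973 rad
P(j) reaches its first maximum when (2j+1)*theta is as close as possible to pi/2, i.e. j = round(pi/(4*theta) - 1/2).
pi/(4*theta) - 1/2 = 44.4565
(For comparison, the common estimate pi/4 * sqrt(N/k) = 44.9588; the exact maximiser is used here.)
Optimal iterations = 44

44


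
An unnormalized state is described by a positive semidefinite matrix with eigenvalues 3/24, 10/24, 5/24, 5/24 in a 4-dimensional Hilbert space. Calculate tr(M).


tr(M) = sum of eigenvalues
= 3/24 + 10/24 + 5/24 + 5/24
= 23/24
= 0.9583

0.9583


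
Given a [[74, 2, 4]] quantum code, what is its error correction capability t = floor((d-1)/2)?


Code parameters: [[74, 2, 4]], distance d = 4.
Number of correctable errors = floor((d-1)/2)
= floor((4 - 1)/2)
= floor(3/2)
= 1

1


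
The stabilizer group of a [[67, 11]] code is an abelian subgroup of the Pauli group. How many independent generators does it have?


For an [[n,k]] stabilizer code:
Number of stabilizer generators = n - k
= 67 - 11
= 56

56


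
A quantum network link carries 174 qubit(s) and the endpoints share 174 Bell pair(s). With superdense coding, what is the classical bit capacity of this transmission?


Superdense coding allows 2 classical bits per shared entangled pair.
174 pair(s) -> 2 * 174 = 348 classical bits

348


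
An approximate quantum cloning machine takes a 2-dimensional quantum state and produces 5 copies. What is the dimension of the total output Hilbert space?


Output space = H^(tensor 5) where dim(H) = 2
dim = 2^5
= 4 (after 2 factors)
= 8 (after 3 factors)
= 16 (after 4 factors)
= 32 (after 5 factors)
= 32

32


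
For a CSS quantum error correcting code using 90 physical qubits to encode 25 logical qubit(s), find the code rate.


Code rate R = k/n
= 25/90
= 0.2778

0.2778


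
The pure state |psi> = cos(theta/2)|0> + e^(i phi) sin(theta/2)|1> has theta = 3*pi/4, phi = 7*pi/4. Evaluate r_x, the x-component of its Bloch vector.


theta = 2.3562, phi = 5.4978
r_x = sin(theta)*cos(phi) = 0.7071 * 0.7071
r_x = 0.5000

0.5000


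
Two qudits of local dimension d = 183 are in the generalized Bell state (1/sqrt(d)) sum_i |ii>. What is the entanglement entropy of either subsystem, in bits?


For a maximally entangled state in d x d:
S = log2(d) = log2(183)
= 7.5157

7.5157


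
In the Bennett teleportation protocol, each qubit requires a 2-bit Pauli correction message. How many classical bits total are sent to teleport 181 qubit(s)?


Quantum teleportation requires 2 classical bits per qubit teleported.
181 qubit(s) -> 2 * 181 = 362 classical bits

362


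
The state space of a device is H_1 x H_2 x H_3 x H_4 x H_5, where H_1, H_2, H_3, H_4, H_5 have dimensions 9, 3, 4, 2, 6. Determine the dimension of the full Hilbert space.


dim(H_1 x H_2 x H_3 x H_4 x H_5) = 9 * 3 * 4 * 2 * 6
= 27 * 4 * 2 * 6
= 108 * 2 * 6
= 216 * 6
= 1296

1296


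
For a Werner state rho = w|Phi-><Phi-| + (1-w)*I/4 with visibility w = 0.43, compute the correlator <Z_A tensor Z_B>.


|Phi-> = (|00> - |11>)/sqrt(2)
For the pure Bell state, <Z_A Z_B> = +1 (Bell-state Pauli correlator).
The maximally-mixed part I/4 has tr(I/4 * P tensor P) = 0 for any traceless Pauli P.
So <Z_A Z_B>_rho = w * (+1) + (1 - w) * 0
= 0.43 * (+1)
= 0.4300

0.4300


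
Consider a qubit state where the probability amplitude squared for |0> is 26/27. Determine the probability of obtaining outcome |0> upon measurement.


|alpha|^2 = 26/27 = 0.9630
|beta|^2 = 1 - 26/27 = 1/27 = 0.0370
P(|0>) = |alpha|^2 = 0.9630

0.9630


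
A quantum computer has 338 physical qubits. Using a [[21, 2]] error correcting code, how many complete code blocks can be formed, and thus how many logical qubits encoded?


Each code block uses 21 physical qubits for 2 logical qubit(s).
Number of complete blocks = floor(338 / 21) = 16
Logical qubits = 16 * 2
= 32

32


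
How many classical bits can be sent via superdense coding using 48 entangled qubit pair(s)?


Superdense coding allows 2 classical bits per shared entangled pair.
48 pair(s) -> 2 * 48 = 96 classical bits

96


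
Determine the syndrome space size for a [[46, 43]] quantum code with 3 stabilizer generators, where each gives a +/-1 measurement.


Each stabilizer generator gives a binary (+1 or -1) measurement outcome.
With 3 independent generators:
Total syndromes = 2^3
= 8

8


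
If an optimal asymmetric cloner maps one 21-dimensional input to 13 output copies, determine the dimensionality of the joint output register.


Output space = H^(tensor 13) where dim(H) = 21
dim = 21^13
= 441 (after 2 factors)
= 9261 (after 3 factors)
= 194481 (after 4 factors)
= 4084101 (after 5 factors)
= 85766121 (after 6 factors)
= 1801088541 (after 7 factors)
= 37822859361 (after 8 factors)
= 794280046581 (after 9 factors)
= 16679880978201 (after 10 factors)
= 350277500542221 (after 11 factors)
= 7355827511386641 (after 12 factors)
= 154472377739119461 (after 13 factors)
= 154472377739119461

154472377739119461


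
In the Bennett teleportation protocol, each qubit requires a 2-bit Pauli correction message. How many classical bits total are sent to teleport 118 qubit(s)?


Quantum teleportation requires 2 classical bits per qubit teleported.
118 qubit(s) -> 2 * 118 = 236 classical bits

236


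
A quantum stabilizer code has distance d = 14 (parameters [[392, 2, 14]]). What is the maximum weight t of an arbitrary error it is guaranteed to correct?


Code parameters: [[392, 2, 14]], distance d = 14.
Number of correctable errors = floor((d-1)/2)
= floor((14 - 1)/2)
= floor(13/2)
= 6

6


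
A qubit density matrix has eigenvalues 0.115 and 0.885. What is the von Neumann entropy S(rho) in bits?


S = -p*log2(p) - (1-p)*log2(1-p)
p = 0.1150, 1-p = 0.8850
= -0.1150 * log2(0.1150) - 0.8850 * log2(0.8850)
= -(-0.3588) - (-0.1560)
= 0.5148

0.5148


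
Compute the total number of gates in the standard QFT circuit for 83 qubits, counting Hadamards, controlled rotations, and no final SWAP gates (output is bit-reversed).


Hadamard gates: 83
Controlled rotations: n*(n-1)/2 = 83*82/2 = 3403
SWAP gates: 0 (omitted)
Total = 83 + 3403
= 3486

3486


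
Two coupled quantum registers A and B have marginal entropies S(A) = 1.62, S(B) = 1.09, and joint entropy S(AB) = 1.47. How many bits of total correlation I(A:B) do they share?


I(A:B) = S(A) + S(B) - S(AB)
= 1.62 + 1.09 - 1.47
= 1.2400

1.2400


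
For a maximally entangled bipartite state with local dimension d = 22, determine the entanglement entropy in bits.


For a maximally entangled state in d x d:
S = log2(d) = log2(22)
= 4.4594

4.4594


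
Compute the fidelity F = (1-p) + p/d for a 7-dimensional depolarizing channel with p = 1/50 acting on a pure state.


F = (1-p) + p/d
= (1 - 0.0200) + 0.0200/7
= 0.9800 + 0.0029
= 0.9829

0.9829


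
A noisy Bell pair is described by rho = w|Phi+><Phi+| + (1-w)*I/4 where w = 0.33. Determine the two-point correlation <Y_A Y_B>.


|Phi+> = (|00> + |11>)/sqrt(2)
For the pure Bell state, <Y_A Y_B> = -1 (Bell-state Pauli correlator).
The maximally-mixed part I/4 has tr(I/4 * P tensor P) = 0 for any traceless Pauli P.
So <Y_A Y_B>_rho = w * (-1) + (1 - w) * 0
= 0.33 * (-1)
= -0.3300

-0.3300


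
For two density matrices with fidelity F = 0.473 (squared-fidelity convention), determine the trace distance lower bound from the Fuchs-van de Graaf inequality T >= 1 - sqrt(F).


Fuchs-van de Graaf (squared-fidelity convention): 1 - sqrt(F) <= T <= sqrt(1 - F).
Lower bound: T >= 1 - sqrt(F)
sqrt(F) = sqrt(0.473) = 0.6877
T >= 1 - 0.6877
T >= 0.3123

0.3123


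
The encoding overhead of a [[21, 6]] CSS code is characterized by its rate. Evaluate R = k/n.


Code rate R = k/n
= 6/21
= 0.2857

0.2857


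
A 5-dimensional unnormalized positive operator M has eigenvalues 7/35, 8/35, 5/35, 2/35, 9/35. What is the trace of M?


tr(M) = sum of eigenvalues
= 7/35 + 8/35 + 5/35 + 2/35 + 9/35
= 31/35
= 0.8857

0.8857


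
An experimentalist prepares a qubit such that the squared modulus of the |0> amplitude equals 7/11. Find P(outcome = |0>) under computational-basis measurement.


|alpha|^2 = 7/11 = 0.6364
|beta|^2 = 1 - 7/11 = 4/11 = 0.3636
P(|0>) = |alpha|^2 = 0.6364

0.6364


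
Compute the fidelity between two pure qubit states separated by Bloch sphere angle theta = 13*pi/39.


For states separated by angle theta on Bloch sphere:
F = cos^2(theta/2)
theta = 13*pi/39 = 1.0472
theta/2 = 0.5236
cos(theta/2) = 0.8660
F = 0.7500

0.7500


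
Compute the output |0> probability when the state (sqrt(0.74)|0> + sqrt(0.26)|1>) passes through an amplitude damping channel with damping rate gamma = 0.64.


For amplitude damping with parameter gamma on state sqrt(a)|0> + sqrt(b)|1>:
alpha^2 = 0.74, beta^2 = 0.26
P(|0>) = alpha^2 + gamma * beta^2
= 0.74 + 0.64 * 0.26
= 0.74 + 0.1664
= 0.9064

0.9064


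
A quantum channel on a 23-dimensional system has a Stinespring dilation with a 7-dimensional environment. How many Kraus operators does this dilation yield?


Tracing out the environment in an orthonormal basis {|i>_E} gives Kraus operators K_i = <i|_E U |0>_E.
Number of Kraus operators = dim(H_env) = d_env
= 7

7


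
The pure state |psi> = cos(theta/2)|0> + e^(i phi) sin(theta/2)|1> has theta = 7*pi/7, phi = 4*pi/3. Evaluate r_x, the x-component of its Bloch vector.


theta = 3.1416, phi = 4.1888
r_x = sin(theta)*cos(phi) = 0.0000 * -0.5000
r_x = 0.0000

0.0000


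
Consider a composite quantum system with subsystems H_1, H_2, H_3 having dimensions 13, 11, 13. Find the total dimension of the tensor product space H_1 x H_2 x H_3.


dim(H_1 x H_2 x H_3) = 13 * 11 * 13
= 143 * 13
= 1859

1859


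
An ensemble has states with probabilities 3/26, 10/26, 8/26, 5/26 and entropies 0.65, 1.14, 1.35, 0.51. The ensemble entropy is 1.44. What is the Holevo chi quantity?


chi = S(rho) - sum_i p_i * S(rho_i)
Weighted entropy = 3/26 * 0.65 + 10/26 * 1.14 + 8/26 * 1.35 + 5/26 * 0.51
= 1.0269
chi = 1.44 - 1.0269
= 0.4131

0.4131


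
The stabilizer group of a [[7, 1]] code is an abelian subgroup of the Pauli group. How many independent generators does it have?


For an [[n,k]] stabilizer code:
Number of stabilizer generators = n - k
= 7 - 1
= 6

6


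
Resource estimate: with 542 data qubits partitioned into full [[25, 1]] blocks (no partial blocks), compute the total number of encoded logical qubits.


Each code block uses 25 physical qubits for 1 logical qubit(s).
Number of complete blocks = floor(542 / 25) = 21
Logical qubits = 21 * 1
= 21

21


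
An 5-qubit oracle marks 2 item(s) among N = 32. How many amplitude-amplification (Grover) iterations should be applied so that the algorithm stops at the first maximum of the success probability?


After j Grover iterations the success probability is P(j) = sin^2((2j+1)*theta), where sin(theta) = sqrt(k/N).
N = 2^5 = 32, k = 2
sin(theta) = sqrt(k/N) = 0.25
theta = arcsin(sqrt(k/N)) = 0.2526802551 rad
P(j) reaches its first maximum when (2j+1)*theta is as close as possible to pi/2, i.e. j = round(pi/(4*theta) - 1/2).
pi/(4*theta) - 1/2 = 2.6083
(For comparison, the common estimate pi/4 * sqrt(N/k) = 3.1416; the exact maximiser is used here.)
Optimal iterations = 3

3


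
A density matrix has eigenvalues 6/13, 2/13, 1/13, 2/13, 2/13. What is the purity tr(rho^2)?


tr(rho^2) = sum of eigenvalues squared
= (6/13)^2 + (2/13)^2 + (1/13)^2 + (2/13)^2 + (2/13)^2
= (36 + 4 + 1 + 4 + 4) / 169
= 49/169
= 0.2899

0.2899


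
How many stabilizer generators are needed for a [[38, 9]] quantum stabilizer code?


For an [[n,k]] stabilizer code:
Number of stabilizer generators = n - k
= 38 - 9
= 29

29


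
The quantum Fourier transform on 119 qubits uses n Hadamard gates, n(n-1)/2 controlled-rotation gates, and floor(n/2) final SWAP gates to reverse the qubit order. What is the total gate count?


Hadamard gates: 119
Controlled rotations: n*(n-1)/2 = 119*118/2 = 7021
SWAP gates: floor(n/2) = floor(119/2) = 59
Total = 119 + 7021 + 59
= 7199

7199


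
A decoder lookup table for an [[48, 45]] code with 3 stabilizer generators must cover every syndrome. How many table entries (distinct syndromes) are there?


Each stabilizer generator gives a binary (+1 or -1) measurement outcome.
With 3 independent generators:
Total syndromes = 2^3
= 8

8


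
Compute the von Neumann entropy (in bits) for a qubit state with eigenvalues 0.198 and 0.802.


S = -p*log2(p) - (1-p)*log2(1-p)
p = 0.1980, 1-p = 0.8020
= -0.1980 * log2(0.1980) - 0.8020 * log2(0.8020)
= -(-0.4626) - (-0.2553)
= 0.7179

0.7179


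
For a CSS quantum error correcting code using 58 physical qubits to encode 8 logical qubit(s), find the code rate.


Code rate R = k/n
= 8/58
= 0.1379

0.1379


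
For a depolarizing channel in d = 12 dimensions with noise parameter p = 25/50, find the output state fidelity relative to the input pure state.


F = (1-p) + p/d
= (1 - 0.5000) + 0.5000/12
= 0.5000 + 0.0417
= 0.5417

0.5417


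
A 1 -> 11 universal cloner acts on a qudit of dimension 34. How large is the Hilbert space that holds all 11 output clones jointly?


Output space = H^(tensor 11) where dim(H) = 34
dim = 34^11
= 1156 (after 2 factors)
= 39304 (after 3 factors)
= 1336336 (after 4 factors)
= 45435424 (after 5 factors)
= 1544804416 (after 6 factors)
= 52523350144 (after 7 factors)
= 1785793904896 (after 8 factors)
= 60716992766464 (after 9 factors)
= 2064377754059776 (after 10 factors)
= 70188843638032384 (after 11 factors)
= 70188843638032384

70188843638032384


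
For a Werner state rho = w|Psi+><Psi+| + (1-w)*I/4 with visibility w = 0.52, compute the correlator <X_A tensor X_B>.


|Psi+> = (|01> + |10>)/sqrt(2)
For the pure Bell state, <X_A X_B> = +1 (Bell-state Pauli correlator).
The maximally-mixed part I/4 has tr(I/4 * P tensor P) = 0 for any traceless Pauli P.
So <X_A X_B>_rho = w * (+1) + (1 - w) * 0
= 0.52 * (+1)
= 0.5200

0.5200


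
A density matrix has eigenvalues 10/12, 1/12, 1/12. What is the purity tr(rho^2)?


tr(rho^2) = sum of eigenvalues squared
= (10/12)^2 + (1/12)^2 + (1/12)^2
= (100 + 1 + 1) / 144
= 102/144
= 0.7083

0.7083


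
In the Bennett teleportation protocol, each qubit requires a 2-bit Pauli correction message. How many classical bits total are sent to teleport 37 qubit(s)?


Quantum teleportation requires 2 classical bits per qubit teleported.
37 qubit(s) -> 2 * 37 = 74 classical bits

74


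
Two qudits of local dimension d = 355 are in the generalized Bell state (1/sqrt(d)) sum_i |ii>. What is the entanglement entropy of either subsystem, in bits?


For a maximally entangled state in d x d:
S = log2(d) = log2(355)
= 8.4717

8.4717


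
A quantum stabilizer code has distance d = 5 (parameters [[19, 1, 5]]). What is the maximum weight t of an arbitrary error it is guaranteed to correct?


Code parameters: [[19, 1, 5]], distance d = 5.
Number of correctable errors = floor((d-1)/2)
= floor((5 - 1)/2)
= floor(4/2)
= 2

2


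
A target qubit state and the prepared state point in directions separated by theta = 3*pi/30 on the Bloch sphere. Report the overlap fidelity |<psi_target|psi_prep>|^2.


For states separated by angle theta on Bloch sphere:
F = cos^2(theta/2)
theta = 3*pi/30 = 0.3142
theta/2 = 0.1571
cos(theta/2) = 0.9877
F = 0.9755

0.9755


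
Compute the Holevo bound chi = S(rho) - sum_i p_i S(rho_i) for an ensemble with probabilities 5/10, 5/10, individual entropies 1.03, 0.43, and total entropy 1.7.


chi = S(rho) - sum_i p_i * S(rho_i)
Weighted entropy = 5/10 * 1.03 + 5/10 * 0.43
= 0.7300
chi = 1.7 - 0.7300
= 0.9700

0.9700


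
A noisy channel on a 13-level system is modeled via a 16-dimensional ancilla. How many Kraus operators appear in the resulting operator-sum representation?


Tracing out the environment in an orthonormal basis {|i>_E} gives Kraus operators K_i = <i|_E U |0>_E.
Number of Kraus operators = dim(H_env) = d_env
= 16

16


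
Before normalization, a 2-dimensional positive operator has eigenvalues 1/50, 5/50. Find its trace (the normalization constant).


tr(M) = sum of eigenvalues
= 1/50 + 5/50
= 6/50
= 0.1200

0.1200


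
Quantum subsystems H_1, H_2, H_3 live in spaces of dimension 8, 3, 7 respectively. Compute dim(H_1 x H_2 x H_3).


dim(H_1 x H_2 x H_3) = 8 * 3 * 7
= 24 * 7
= 168

168


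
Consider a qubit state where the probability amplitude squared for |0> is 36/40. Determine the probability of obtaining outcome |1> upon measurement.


|alpha|^2 = 36/40 = 0.9000
|beta|^2 = 1 - 36/40 = 4/40 = 0.1000
P(|1>) = |beta|^2 = 0.1000

0.1000


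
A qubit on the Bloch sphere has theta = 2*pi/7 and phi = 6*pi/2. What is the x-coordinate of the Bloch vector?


theta = 0.8976, phi = 9.4248
r_x = sin(theta)*cos(phi) = 0.7818 * -1.0000
r_x = -0.7818

-0.7818


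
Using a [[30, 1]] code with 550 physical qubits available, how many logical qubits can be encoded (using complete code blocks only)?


Each code block uses 30 physical qubits for 1 logical qubit(s).
Number of complete blocks = floor(550 / 30) = 18
Logical qubits = 18 * 1
= 18

18


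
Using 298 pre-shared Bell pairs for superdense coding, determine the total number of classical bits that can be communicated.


Superdense coding allows 2 classical bits per shared entangled pair.
298 pair(s) -> 2 * 298 = 596 classical bits

596


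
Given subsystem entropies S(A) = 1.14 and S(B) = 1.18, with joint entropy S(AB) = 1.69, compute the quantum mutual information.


I(A:B) = S(A) + S(B) - S(AB)
= 1.14 + 1.18 - 1.69
= 0.6300

0.6300


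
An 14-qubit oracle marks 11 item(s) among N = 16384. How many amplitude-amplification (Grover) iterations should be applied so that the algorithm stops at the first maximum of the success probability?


After j Grover iterations the success probability is P(j) = sin^2((2j+1)*theta), where sin(theta) = sqrt(k/N).
N = 2^14 = 16384, k = 11
sin(theta) = sqrt(k/N) = 0.02591113117
theta = arcsin(sqrt(k/N)) = 0.02591403145 rad
P(j) reaches its first maximum when (2j+1)*theta is as close as possible to pi/2, i.e. j = round(pi/(4*theta) - 1/2).
pi/(4*theta) - 1/2 = 29.8078
(For comparison, the common estimate pi/4 * sqrt(N/k) = 30.3112; the exact maximiser is used here.)
Optimal iterations = 30

30


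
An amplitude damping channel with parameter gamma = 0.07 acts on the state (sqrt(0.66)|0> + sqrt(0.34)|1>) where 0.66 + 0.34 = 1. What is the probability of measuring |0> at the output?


For amplitude damping with parameter gamma on state sqrt(a)|0> + sqrt(b)|1>:
alpha^2 = 0.66, beta^2 = 0.34
P(|0>) = alpha^2 + gamma * beta^2
= 0.66 + 0.07 * 0.34
= 0.66 + 0.0238
= 0.6838

0.6838


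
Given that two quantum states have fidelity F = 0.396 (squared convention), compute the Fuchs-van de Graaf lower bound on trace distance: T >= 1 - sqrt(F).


Fuchs-van de Graaf (squared-fidelity convention): 1 - sqrt(F) <= T <= sqrt(1 - F).
Lower bound: T >= 1 - sqrt(F)
sqrt(F) = sqrt(0.396) = 0.6293
T >= 1 - 0.6293
T >= 0.3707

0.3707


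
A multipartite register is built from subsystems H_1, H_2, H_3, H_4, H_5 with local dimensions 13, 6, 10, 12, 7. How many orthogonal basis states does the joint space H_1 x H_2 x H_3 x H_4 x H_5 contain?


dim(H_1 x H_2 x H_3 x H_4 x H_5) = 13 * 6 * 10 * 12 * 7
= 78 * 10 * 12 * 7
= 780 * 12 * 7
= 9360 * 7
= 65520

65520


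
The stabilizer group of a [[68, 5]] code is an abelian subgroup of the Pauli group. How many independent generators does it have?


For an [[n,k]] stabilizer code:
Number of stabilizer generators = n - k
= 68 - 5
= 63

63


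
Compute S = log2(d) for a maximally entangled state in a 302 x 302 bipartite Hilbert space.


For a maximally entangled state in d x d:
S = log2(d) = log2(302)
= 8.2384

8.2384


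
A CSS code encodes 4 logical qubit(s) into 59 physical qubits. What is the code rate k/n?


Code rate R = k/n
= 4/59
= 0.0678

0.0678


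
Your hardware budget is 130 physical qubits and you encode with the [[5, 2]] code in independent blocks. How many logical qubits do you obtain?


Each code block uses 5 physical qubits for 2 logical qubit(s).
Number of complete blocks = floor(130 / 5) = 26
Logical qubits = 26 * 2
= 52

52


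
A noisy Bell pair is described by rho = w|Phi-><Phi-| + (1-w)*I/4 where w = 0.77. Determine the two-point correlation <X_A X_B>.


|Phi-> = (|00> - |11>)/sqrt(2)
For the pure Bell state, <X_A X_B> = -1 (Bell-state Pauli correlator).
The maximally-mixed part I/4 has tr(I/4 * P tensor P) = 0 for any traceless Pauli P.
So <X_A X_B>_rho = w * (-1) + (1 - w) * 0
= 0.77 * (-1)
= -0.7700

-0.7700


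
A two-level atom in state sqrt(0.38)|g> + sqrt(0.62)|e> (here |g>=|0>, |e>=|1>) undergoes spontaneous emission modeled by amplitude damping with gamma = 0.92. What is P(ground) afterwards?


For amplitude damping with parameter gamma on state sqrt(a)|0> + sqrt(b)|1>:
alpha^2 = 0.38, beta^2 = 0.62
P(|0>) = alpha^2 + gamma * beta^2
= 0.38 + 0.92 * 0.62
= 0.38 + 0.5704
= 0.9504

0.9504


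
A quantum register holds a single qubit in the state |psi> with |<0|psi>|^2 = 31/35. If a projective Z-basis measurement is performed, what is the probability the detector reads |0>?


|alpha|^2 = 31/35 = 0.8857
|beta|^2 = 1 - 31/35 = 4/35 = 0.1143
P(|0>) = |alpha|^2 = 0.8857

0.8857


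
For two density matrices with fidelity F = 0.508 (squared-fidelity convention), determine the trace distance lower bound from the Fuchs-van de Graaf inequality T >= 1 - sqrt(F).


Fuchs-van de Graaf (squared-fidelity convention): 1 - sqrt(F) <= T <= sqrt(1 - F).
Lower bound: T >= 1 - sqrt(F)
sqrt(F) = sqrt(0.508) = 0.7127
T >= 1 - 0.7127
T >= 0.2873

0.2873


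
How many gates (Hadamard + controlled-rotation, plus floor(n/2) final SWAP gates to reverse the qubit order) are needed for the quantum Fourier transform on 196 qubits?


Hadamard gates: 196
Controlled rotations: n*(n-1)/2 = 196*195/2 = 19110
SWAP gates: floor(n/2) = floor(196/2) = 98
Total = 196 + 19110 + 98
= 19404

19404


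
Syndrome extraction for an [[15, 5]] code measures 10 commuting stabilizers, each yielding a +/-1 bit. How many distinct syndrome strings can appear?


Each stabilizer generator gives a binary (+1 or -1) measurement outcome.
With 10 independent generators:
Total syndromes = 2^10
= 1024

1024


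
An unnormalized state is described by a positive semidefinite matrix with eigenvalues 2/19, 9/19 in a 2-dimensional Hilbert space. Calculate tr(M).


tr(M) = sum of eigenvalues
= 2/19 + 9/19
= 11/19
= 0.5789

0.5789


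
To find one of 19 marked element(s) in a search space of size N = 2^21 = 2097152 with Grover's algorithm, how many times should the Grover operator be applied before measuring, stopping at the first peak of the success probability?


After j Grover iterations the success probability is P(j) = sin^2((2j+1)*theta), where sin(theta) = sqrt(k/N).
N = 2^21 = 2097152, k = 19
sin(theta) = sqrt(k/N) = 0.003009967775
theta = arcsin(sqrt(k/N)) = 0.00300997232 rad
P(j) reaches its first maximum when (2j+1)*theta is as close as possible to pi/2, i.e. j = round(pi/(4*theta) - 1/2).
pi/(4*theta) - 1/2 = 260.4320
(For comparison, the common estimate pi/4 * sqrt(N/k) = 260.9324; the exact maximiser is used here.)
Optimal iterations = 260

260


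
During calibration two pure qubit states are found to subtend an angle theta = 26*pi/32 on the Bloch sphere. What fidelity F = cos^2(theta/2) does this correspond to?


For states separated by angle theta on Bloch sphere:
F = cos^2(theta/2)
theta = 26*pi/32 = 2.5525
theta/2 = 1.2763
cos(theta/2) = 0.2903
F = 0.0843

0.0843


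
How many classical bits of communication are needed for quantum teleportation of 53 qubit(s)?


Quantum teleportation requires 2 classical bits per qubit teleported.
53 qubit(s) -> 2 * 53 = 106 classical bits

106


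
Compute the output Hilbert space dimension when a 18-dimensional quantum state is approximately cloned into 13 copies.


Output space = H^(tensor 13) where dim(H) = 18
dim = 18^13
= 324 (after 2 factors)
= 5832 (after 3 factors)
= 104976 (after 4 factors)
= 1889568 (after 5 factors)
= 34012224 (after 6 factors)
= 612220032 (after 7 factors)
= 11019960576 (after 8 factors)
= 198359290368 (after 9 factors)
= 3570467226624 (after 10 factors)
= 64268410079232 (after 11 factors)
= 1156831381426176 (after 12 factors)
= 20822964865671168 (after 13 factors)
= 20822964865671168

20822964865671168


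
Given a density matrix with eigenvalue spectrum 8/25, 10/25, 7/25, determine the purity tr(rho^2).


tr(rho^2) = sum of eigenvalues squared
= (8/25)^2 + (10/25)^2 + (7/25)^2
= (64 + 100 + 49) / 625
= 213/625
= 0.3408

0.3408


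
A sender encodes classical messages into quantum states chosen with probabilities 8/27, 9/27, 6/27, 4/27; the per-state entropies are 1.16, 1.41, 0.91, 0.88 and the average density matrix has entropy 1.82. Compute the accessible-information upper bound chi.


chi = S(rho) - sum_i p_i * S(rho_i)
Weighted entropy = 8/27 * 1.16 + 9/27 * 1.41 + 6/27 * 0.91 + 4/27 * 0.88
= 1.1463
chi = 1.82 - 1.1463
= 0.6737

0.6737


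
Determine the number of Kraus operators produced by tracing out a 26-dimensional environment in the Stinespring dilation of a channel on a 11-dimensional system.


Tracing out the environment in an orthonormal basis {|i>_E} gives Kraus operators K_i = <i|_E U |0>_E.
Number of Kraus operators = dim(H_env) = d_env
= 26

26


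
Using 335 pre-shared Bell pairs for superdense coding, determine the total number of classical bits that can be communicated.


Superdense coding allows 2 classical bits per shared entangled pair.
335 pair(s) -> 2 * 335 = 670 classical bits

670


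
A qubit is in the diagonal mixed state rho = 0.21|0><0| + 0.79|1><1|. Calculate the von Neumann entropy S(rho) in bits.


S = -p*log2(p) - (1-p)*log2(1-p)
p = 0.2100, 1-p = 0.7900
= -0.2100 * log2(0.2100) - 0.7900 * log2(0.7900)
= -(-0.4728) - (-0.2687)
= 0.7415

0.7415


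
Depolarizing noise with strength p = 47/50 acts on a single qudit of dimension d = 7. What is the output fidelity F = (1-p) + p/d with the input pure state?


F = (1-p) + p/d
= (1 - 0.9400) + 0.9400/7
= 0.0600 + 0.1343
= 0.1943

0.1943


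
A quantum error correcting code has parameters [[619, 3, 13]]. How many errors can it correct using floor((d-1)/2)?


Code parameters: [[619, 3, 13]], distance d = 13.
Number of correctable errors = floor((d-1)/2)
= floor((13 - 1)/2)
= floor(12/2)
= 6

6


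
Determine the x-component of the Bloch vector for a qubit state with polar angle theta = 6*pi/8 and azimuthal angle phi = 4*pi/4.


theta = 2.3562, phi = 3.1416
r_x = sin(theta)*cos(phi) = 0.7071 * -1.0000
r_x = -0.7071

-0.7071


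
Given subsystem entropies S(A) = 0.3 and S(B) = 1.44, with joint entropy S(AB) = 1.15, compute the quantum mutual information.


I(A:B) = S(A) + S(B) - S(AB)
= 0.3 + 1.44 - 1.15
= 0.5900

0.5900


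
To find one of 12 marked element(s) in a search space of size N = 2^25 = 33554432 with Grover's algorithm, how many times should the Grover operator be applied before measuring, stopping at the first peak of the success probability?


After j Grover iterations the success probability is P(j) = sin^2((2j+1)*theta), where sin(theta) = sqrt(k/N).
N = 2^25 = 33554432, k = 12
sin(theta) = sqrt(k/N) = 0.0005980199567
theta = arcsin(sqrt(k/N)) = 0.0005980199924 rad
P(j) reaches its first maximum when (2j+1)*theta is as close as possible to pi/2, i.e. j = round(pi/(4*theta) - 1/2).
pi/(4*theta) - 1/2 = 1312.8309
(For comparison, the common estimate pi/4 * sqrt(N/k) = 1313.3310; the exact maximiser is used here.)
Optimal iterations = 1313

1313


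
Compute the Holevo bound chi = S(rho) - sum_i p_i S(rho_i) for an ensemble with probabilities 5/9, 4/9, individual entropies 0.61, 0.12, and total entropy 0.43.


chi = S(rho) - sum_i p_i * S(rho_i)
Weighted entropy = 5/9 * 0.61 + 4/9 * 0.12
= 0.3922
chi = 0.43 - 0.3922
= 0.0378

0.0378


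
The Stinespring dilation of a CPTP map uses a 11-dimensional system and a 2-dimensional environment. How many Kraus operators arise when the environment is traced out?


Tracing out the environment in an orthonormal basis {|i>_E} gives Kraus operators K_i = <i|_E U |0>_E.
Number of Kraus operators = dim(H_env) = d_env
= 2

2


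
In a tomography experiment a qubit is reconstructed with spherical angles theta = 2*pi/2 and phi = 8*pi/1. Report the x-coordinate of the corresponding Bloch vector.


theta = 3.1416, phi = 25.1327
r_x = sin(theta)*cos(phi) = 0.0000 * 1.0000
r_x = 0.0000

0.0000


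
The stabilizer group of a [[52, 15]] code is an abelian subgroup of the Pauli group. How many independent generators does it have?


For an [[n,k]] stabilizer code:
Number of stabilizer generators = n - k
= 52 - 15
= 37

37


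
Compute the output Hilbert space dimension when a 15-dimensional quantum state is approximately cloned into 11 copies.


Output space = H^(tensor 11) where dim(H) = 15
dim = 15^11
= 225 (after 2 factors)
= 3375 (after 3 factors)
= 50625 (after 4 factors)
= 759375 (after 5 factors)
= 11390625 (after 6 factors)
= 170859375 (after 7 factors)
= 2562890625 (after 8 factors)
= 38443359375 (after 9 factors)
= 576650390625 (after 10 factors)
= 8649755859375 (after 11 factors)
= 8649755859375

8649755859375


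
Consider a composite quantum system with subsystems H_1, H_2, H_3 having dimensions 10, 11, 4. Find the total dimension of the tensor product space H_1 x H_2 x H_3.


dim(H_1 x H_2 x H_3) = 10 * 11 * 4
= 110 * 4
= 440

440


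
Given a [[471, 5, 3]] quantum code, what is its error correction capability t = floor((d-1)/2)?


Code parameters: [[471, 5, 3]], distance d = 3.
Number of correctable errors = floor((d-1)/2)
= floor((3 - 1)/2)
= floor(2/2)
= 1

1


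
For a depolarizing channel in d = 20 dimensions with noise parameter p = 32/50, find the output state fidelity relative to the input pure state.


F = (1-p) + p/d
= (1 - 0.6400) + 0.6400/20
= 0.3600 + 0.0320
= 0.3920

0.3920
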